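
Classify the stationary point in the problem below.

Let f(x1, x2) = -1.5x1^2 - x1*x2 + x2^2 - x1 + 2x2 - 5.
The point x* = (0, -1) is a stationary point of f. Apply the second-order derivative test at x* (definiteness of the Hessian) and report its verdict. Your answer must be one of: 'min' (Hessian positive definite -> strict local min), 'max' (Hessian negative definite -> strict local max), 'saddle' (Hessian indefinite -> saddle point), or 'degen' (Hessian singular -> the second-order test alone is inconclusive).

Compute the Hessian H = grad^2 f:
  H = [[-3, -1], [-1, 2]]
Verify stationarity: grad f(x*) = H x* + g = (0, 0).
Eigenvalues of H: -3.1926, 2.1926.
Eigenvalues have mixed signs, so H is indefinite -> x* is a saddle point.

saddle


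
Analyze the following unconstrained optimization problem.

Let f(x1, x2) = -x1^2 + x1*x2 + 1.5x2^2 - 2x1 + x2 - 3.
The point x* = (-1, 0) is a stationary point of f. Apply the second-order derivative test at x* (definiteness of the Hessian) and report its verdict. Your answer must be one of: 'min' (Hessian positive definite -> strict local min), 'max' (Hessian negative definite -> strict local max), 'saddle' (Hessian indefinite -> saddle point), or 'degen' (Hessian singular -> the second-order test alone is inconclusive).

Compute the Hessian H = grad^2 f:
  H = [[-2, 1], [1, 3]]
Verify stationarity: grad f(x*) = H x* + g = (0, 0).
Eigenvalues of H: -2.1926, 3.1926.
Eigenvalues have mixed signs, so H is indefinite -> x* is a saddle point.

saddle


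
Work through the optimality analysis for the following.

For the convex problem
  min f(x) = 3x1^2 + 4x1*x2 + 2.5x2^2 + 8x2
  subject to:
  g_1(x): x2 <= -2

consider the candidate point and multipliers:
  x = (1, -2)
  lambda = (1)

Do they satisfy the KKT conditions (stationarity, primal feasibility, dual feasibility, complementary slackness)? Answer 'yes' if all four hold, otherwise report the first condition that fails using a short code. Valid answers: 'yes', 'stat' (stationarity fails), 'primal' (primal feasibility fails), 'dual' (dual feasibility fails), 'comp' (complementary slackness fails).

Gradient of f: grad f(x) = Q x + c = (-2, 2)
Constraint values g_i(x) = a_i^T x - b_i:
  g_1((1, -2)) = 0
Stationarity residual: grad f(x) + sum_i lambda_i a_i = (-2, 3)
  -> stationarity FAILS
Primal feasibility (all g_i <= 0): OK
Dual feasibility (all lambda_i >= 0): OK
Complementary slackness (lambda_i * g_i(x) = 0 for all i): OK

Verdict: the first failing condition is stationarity -> stat.

stat


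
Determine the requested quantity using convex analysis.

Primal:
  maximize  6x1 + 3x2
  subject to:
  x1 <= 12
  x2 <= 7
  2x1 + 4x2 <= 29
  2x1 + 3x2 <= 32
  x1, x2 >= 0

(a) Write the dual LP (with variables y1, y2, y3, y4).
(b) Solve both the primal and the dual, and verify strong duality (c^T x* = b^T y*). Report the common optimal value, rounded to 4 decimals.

The standard primal-dual pair for 'max c^T x s.t. A x <= b, x >= 0' is:
  Dual:  min b^T y  s.t.  A^T y >= c,  y >= 0.

So the dual LP is:
  minimize  12y1 + 7y2 + 29y3 + 32y4
  subject to:
    y1 + 2y3 + 2y4 >= 6
    y2 + 4y3 + 3y4 >= 3
    y1, y2, y3, y4 >= 0

Solving the primal: x* = (12, 1.25).
  primal value c^T x* = 75.75.
Solving the dual: y* = (4.5, 0, 0.75, 0).
  dual value b^T y* = 75.75.
Strong duality: c^T x* = b^T y*. Confirmed.

75.75


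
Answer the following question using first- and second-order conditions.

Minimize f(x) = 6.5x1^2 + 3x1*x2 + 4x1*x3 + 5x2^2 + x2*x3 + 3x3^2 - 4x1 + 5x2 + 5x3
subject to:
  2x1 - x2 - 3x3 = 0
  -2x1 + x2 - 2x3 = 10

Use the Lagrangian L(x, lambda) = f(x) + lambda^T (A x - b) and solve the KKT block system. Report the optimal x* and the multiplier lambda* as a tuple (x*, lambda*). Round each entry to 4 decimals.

Form the Lagrangian:
  L(x, lambda) = (1/2) x^T Q x + c^T x + lambda^T (A x - b)
Stationarity (grad_x L = 0): Q x + c + A^T lambda = 0.
Primal feasibility: A x = b.

This gives the KKT block system:
  [ Q   A^T ] [ x     ]   [-c ]
  [ A    0  ] [ lambda ] = [ b ]

Solving the linear system:
  x*      = (-2.0308, 1.9385, -2)
  lambda* = (3.88, -12.4123)
  f(x*)   = 65.9692

x* = (-2.0308, 1.9385, -2), lambda* = (3.88, -12.4123)


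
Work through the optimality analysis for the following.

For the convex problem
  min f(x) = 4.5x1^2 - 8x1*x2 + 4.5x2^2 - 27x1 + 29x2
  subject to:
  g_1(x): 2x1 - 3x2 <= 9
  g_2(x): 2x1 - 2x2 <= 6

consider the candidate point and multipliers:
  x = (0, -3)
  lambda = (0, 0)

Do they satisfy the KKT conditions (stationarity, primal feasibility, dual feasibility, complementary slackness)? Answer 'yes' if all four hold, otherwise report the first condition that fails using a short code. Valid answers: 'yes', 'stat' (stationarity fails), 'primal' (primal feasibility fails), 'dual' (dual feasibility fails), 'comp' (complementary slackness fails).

Gradient of f: grad f(x) = Q x + c = (-3, 2)
Constraint values g_i(x) = a_i^T x - b_i:
  g_1((0, -3)) = 0
  g_2((0, -3)) = 0
Stationarity residual: grad f(x) + sum_i lambda_i a_i = (-3, 2)
  -> stationarity FAILS
Primal feasibility (all g_i <= 0): OK
Dual feasibility (all lambda_i >= 0): OK
Complementary slackness (lambda_i * g_i(x) = 0 for all i): OK

Verdict: the first failing condition is stationarity -> stat.

stat


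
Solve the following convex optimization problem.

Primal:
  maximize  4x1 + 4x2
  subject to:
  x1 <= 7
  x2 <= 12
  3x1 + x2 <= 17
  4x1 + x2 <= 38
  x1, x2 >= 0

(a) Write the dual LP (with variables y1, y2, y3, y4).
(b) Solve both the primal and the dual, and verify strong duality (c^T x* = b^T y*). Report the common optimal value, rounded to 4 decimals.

The standard primal-dual pair for 'max c^T x s.t. A x <= b, x >= 0' is:
  Dual:  min b^T y  s.t.  A^T y >= c,  y >= 0.

So the dual LP is:
  minimize  7y1 + 12y2 + 17y3 + 38y4
  subject to:
    y1 + 3y3 + 4y4 >= 4
    y2 + y3 + y4 >= 4
    y1, y2, y3, y4 >= 0

Solving the primal: x* = (1.6667, 12).
  primal value c^T x* = 54.6667.
Solving the dual: y* = (0, 2.6667, 1.3333, 0).
  dual value b^T y* = 54.6667.
Strong duality: c^T x* = b^T y*. Confirmed.

54.6667


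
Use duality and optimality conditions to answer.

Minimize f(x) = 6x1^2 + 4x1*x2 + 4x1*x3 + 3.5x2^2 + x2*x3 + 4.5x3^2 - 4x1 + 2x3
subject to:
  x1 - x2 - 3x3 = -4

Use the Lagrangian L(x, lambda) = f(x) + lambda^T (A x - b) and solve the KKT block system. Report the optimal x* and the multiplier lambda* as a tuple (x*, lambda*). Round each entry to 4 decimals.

Form the Lagrangian:
  L(x, lambda) = (1/2) x^T Q x + c^T x + lambda^T (A x - b)
Stationarity (grad_x L = 0): Q x + c + A^T lambda = 0.
Primal feasibility: A x = b.

This gives the KKT block system:
  [ Q   A^T ] [ x     ]   [-c ]
  [ A    0  ] [ lambda ] = [ b ]

Solving the linear system:
  x*      = (-0.4569, 0.5792, 0.988)
  lambda* = (3.2144)
  f(x*)   = 8.3307

x* = (-0.4569, 0.5792, 0.988), lambda* = (3.2144)


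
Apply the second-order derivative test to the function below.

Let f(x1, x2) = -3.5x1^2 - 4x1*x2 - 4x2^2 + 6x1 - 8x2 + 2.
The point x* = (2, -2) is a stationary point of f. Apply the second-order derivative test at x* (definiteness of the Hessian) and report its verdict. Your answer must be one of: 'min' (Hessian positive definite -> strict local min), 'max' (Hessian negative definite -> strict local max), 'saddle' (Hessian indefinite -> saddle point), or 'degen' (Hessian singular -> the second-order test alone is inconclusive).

Compute the Hessian H = grad^2 f:
  H = [[-7, -4], [-4, -8]]
Verify stationarity: grad f(x*) = H x* + g = (0, 0).
Eigenvalues of H: -11.5311, -3.4689.
Both eigenvalues < 0, so H is negative definite -> x* is a strict local max.

max


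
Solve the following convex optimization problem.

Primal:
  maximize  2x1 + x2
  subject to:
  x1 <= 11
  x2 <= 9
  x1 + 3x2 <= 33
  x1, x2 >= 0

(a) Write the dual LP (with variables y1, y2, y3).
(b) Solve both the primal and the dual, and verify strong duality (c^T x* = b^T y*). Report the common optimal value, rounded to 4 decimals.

The standard primal-dual pair for 'max c^T x s.t. A x <= b, x >= 0' is:
  Dual:  min b^T y  s.t.  A^T y >= c,  y >= 0.

So the dual LP is:
  minimize  11y1 + 9y2 + 33y3
  subject to:
    y1 + y3 >= 2
    y2 + 3y3 >= 1
    y1, y2, y3 >= 0

Solving the primal: x* = (11, 7.3333).
  primal value c^T x* = 29.3333.
Solving the dual: y* = (1.6667, 0, 0.3333).
  dual value b^T y* = 29.3333.
Strong duality: c^T x* = b^T y*. Confirmed.

29.3333


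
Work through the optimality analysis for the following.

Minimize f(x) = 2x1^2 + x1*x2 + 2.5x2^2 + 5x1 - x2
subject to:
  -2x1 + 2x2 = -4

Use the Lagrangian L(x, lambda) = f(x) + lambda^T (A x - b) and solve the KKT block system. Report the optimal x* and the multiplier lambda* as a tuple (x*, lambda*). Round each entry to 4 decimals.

Form the Lagrangian:
  L(x, lambda) = (1/2) x^T Q x + c^T x + lambda^T (A x - b)
Stationarity (grad_x L = 0): Q x + c + A^T lambda = 0.
Primal feasibility: A x = b.

This gives the KKT block system:
  [ Q   A^T ] [ x     ]   [-c ]
  [ A    0  ] [ lambda ] = [ b ]

Solving the linear system:
  x*      = (0.7273, -1.2727)
  lambda* = (3.3182)
  f(x*)   = 9.0909

x* = (0.7273, -1.2727), lambda* = (3.3182)


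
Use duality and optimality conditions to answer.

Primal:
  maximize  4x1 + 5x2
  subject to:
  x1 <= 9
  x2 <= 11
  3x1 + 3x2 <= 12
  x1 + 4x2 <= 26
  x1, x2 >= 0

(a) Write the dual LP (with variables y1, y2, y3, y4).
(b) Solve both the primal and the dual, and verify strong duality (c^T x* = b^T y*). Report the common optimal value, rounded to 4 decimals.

The standard primal-dual pair for 'max c^T x s.t. A x <= b, x >= 0' is:
  Dual:  min b^T y  s.t.  A^T y >= c,  y >= 0.

So the dual LP is:
  minimize  9y1 + 11y2 + 12y3 + 26y4
  subject to:
    y1 + 3y3 + y4 >= 4
    y2 + 3y3 + 4y4 >= 5
    y1, y2, y3, y4 >= 0

Solving the primal: x* = (0, 4).
  primal value c^T x* = 20.
Solving the dual: y* = (0, 0, 1.6667, 0).
  dual value b^T y* = 20.
Strong duality: c^T x* = b^T y*. Confirmed.

20


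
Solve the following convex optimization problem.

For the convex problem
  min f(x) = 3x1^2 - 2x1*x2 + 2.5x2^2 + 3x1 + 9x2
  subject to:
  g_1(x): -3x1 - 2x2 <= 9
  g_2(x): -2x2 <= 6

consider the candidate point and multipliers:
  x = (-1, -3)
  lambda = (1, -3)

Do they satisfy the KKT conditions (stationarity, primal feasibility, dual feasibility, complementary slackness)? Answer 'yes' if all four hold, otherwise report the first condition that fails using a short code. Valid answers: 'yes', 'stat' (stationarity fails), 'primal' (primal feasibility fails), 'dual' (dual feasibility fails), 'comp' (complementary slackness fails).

Gradient of f: grad f(x) = Q x + c = (3, -4)
Constraint values g_i(x) = a_i^T x - b_i:
  g_1((-1, -3)) = 0
  g_2((-1, -3)) = 0
Stationarity residual: grad f(x) + sum_i lambda_i a_i = (0, 0)
  -> stationarity OK
Primal feasibility (all g_i <= 0): OK
Dual feasibility (all lambda_i >= 0): FAILS
Complementary slackness (lambda_i * g_i(x) = 0 for all i): OK

Verdict: the first failing condition is dual_feasibility -> dual.

dual


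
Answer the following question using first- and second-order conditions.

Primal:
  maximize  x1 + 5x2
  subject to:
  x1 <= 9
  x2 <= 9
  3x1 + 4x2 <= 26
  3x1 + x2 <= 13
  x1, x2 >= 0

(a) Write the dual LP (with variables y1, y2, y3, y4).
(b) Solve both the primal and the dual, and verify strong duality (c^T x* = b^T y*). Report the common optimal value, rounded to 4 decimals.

The standard primal-dual pair for 'max c^T x s.t. A x <= b, x >= 0' is:
  Dual:  min b^T y  s.t.  A^T y >= c,  y >= 0.

So the dual LP is:
  minimize  9y1 + 9y2 + 26y3 + 13y4
  subject to:
    y1 + 3y3 + 3y4 >= 1
    y2 + 4y3 + y4 >= 5
    y1, y2, y3, y4 >= 0

Solving the primal: x* = (0, 6.5).
  primal value c^T x* = 32.5.
Solving the dual: y* = (0, 0, 1.25, 0).
  dual value b^T y* = 32.5.
Strong duality: c^T x* = b^T y*. Confirmed.

32.5


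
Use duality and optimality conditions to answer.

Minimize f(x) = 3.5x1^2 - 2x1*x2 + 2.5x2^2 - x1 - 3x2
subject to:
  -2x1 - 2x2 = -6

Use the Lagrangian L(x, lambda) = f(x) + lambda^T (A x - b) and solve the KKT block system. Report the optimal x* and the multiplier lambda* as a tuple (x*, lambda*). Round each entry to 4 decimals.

Form the Lagrangian:
  L(x, lambda) = (1/2) x^T Q x + c^T x + lambda^T (A x - b)
Stationarity (grad_x L = 0): Q x + c + A^T lambda = 0.
Primal feasibility: A x = b.

This gives the KKT block system:
  [ Q   A^T ] [ x     ]   [-c ]
  [ A    0  ] [ lambda ] = [ b ]

Solving the linear system:
  x*      = (1.1875, 1.8125)
  lambda* = (1.8438)
  f(x*)   = 2.2188

x* = (1.1875, 1.8125), lambda* = (1.8438)


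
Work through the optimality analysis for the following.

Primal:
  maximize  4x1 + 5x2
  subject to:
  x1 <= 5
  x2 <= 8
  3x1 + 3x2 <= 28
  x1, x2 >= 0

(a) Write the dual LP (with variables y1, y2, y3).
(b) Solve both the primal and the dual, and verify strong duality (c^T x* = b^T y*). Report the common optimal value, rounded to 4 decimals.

The standard primal-dual pair for 'max c^T x s.t. A x <= b, x >= 0' is:
  Dual:  min b^T y  s.t.  A^T y >= c,  y >= 0.

So the dual LP is:
  minimize  5y1 + 8y2 + 28y3
  subject to:
    y1 + 3y3 >= 4
    y2 + 3y3 >= 5
    y1, y2, y3 >= 0

Solving the primal: x* = (1.3333, 8).
  primal value c^T x* = 45.3333.
Solving the dual: y* = (0, 1, 1.3333).
  dual value b^T y* = 45.3333.
Strong duality: c^T x* = b^T y*. Confirmed.

45.3333


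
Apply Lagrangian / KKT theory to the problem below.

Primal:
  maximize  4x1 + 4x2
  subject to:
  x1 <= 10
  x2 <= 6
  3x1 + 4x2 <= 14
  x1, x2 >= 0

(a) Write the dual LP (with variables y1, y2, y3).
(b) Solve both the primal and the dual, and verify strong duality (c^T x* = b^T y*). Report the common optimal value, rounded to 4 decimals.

The standard primal-dual pair for 'max c^T x s.t. A x <= b, x >= 0' is:
  Dual:  min b^T y  s.t.  A^T y >= c,  y >= 0.

So the dual LP is:
  minimize  10y1 + 6y2 + 14y3
  subject to:
    y1 + 3y3 >= 4
    y2 + 4y3 >= 4
    y1, y2, y3 >= 0

Solving the primal: x* = (4.6667, 0).
  primal value c^T x* = 18.6667.
Solving the dual: y* = (0, 0, 1.3333).
  dual value b^T y* = 18.6667.
Strong duality: c^T x* = b^T y*. Confirmed.

18.6667


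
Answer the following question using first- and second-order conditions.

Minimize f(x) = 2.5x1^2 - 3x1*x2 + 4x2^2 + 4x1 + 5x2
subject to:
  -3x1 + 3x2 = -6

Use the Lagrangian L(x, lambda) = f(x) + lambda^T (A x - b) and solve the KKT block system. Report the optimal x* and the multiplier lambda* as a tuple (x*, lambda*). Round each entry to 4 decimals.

Form the Lagrangian:
  L(x, lambda) = (1/2) x^T Q x + c^T x + lambda^T (A x - b)
Stationarity (grad_x L = 0): Q x + c + A^T lambda = 0.
Primal feasibility: A x = b.

This gives the KKT block system:
  [ Q   A^T ] [ x     ]   [-c ]
  [ A    0  ] [ lambda ] = [ b ]

Solving the linear system:
  x*      = (0.1429, -1.8571)
  lambda* = (3.4286)
  f(x*)   = 5.9286

x* = (0.1429, -1.8571), lambda* = (3.4286)


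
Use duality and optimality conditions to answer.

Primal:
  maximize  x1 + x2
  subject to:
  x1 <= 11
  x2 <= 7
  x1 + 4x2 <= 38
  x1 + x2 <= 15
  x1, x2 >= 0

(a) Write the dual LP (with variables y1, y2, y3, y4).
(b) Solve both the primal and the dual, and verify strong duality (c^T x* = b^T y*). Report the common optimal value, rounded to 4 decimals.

The standard primal-dual pair for 'max c^T x s.t. A x <= b, x >= 0' is:
  Dual:  min b^T y  s.t.  A^T y >= c,  y >= 0.

So the dual LP is:
  minimize  11y1 + 7y2 + 38y3 + 15y4
  subject to:
    y1 + y3 + y4 >= 1
    y2 + 4y3 + y4 >= 1
    y1, y2, y3, y4 >= 0

Solving the primal: x* = (11, 4).
  primal value c^T x* = 15.
Solving the dual: y* = (0, 0, 0, 1).
  dual value b^T y* = 15.
Strong duality: c^T x* = b^T y*. Confirmed.

15


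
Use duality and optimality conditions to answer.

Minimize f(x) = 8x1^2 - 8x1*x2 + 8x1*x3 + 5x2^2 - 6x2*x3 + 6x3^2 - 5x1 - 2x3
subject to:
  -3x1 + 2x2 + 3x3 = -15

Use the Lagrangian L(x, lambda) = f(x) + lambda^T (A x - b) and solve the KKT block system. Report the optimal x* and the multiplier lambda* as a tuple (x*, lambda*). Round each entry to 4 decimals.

Form the Lagrangian:
  L(x, lambda) = (1/2) x^T Q x + c^T x + lambda^T (A x - b)
Stationarity (grad_x L = 0): Q x + c + A^T lambda = 0.
Primal feasibility: A x = b.

This gives the KKT block system:
  [ Q   A^T ] [ x     ]   [-c ]
  [ A    0  ] [ lambda ] = [ b ]

Solving the linear system:
  x*      = (1.9563, -0.7655, -2.5334)
  lambda* = (4.0525)
  f(x*)   = 28.0362

x* = (1.9563, -0.7655, -2.5334), lambda* = (4.0525)


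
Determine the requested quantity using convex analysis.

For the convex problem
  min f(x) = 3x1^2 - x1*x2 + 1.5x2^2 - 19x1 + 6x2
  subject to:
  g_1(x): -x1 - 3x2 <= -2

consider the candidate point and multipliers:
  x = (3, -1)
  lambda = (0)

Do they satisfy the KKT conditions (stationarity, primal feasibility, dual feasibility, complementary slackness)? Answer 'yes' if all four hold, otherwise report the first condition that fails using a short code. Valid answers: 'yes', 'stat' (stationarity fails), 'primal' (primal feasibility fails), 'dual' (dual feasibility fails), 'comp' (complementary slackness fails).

Gradient of f: grad f(x) = Q x + c = (0, 0)
Constraint values g_i(x) = a_i^T x - b_i:
  g_1((3, -1)) = 2
Stationarity residual: grad f(x) + sum_i lambda_i a_i = (0, 0)
  -> stationarity OK
Primal feasibility (all g_i <= 0): FAILS
Dual feasibility (all lambda_i >= 0): OK
Complementary slackness (lambda_i * g_i(x) = 0 for all i): OK

Verdict: the first failing condition is primal_feasibility -> primal.

primal


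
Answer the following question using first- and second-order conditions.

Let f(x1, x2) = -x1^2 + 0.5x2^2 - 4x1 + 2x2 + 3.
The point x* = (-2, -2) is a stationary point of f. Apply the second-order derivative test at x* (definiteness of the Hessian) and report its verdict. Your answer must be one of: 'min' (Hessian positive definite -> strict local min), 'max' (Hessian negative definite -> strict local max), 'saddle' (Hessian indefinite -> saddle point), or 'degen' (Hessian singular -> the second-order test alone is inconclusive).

Compute the Hessian H = grad^2 f:
  H = [[-2, 0], [0, 1]]
Verify stationarity: grad f(x*) = H x* + g = (0, 0).
Eigenvalues of H: -2, 1.
Eigenvalues have mixed signs, so H is indefinite -> x* is a saddle point.

saddle


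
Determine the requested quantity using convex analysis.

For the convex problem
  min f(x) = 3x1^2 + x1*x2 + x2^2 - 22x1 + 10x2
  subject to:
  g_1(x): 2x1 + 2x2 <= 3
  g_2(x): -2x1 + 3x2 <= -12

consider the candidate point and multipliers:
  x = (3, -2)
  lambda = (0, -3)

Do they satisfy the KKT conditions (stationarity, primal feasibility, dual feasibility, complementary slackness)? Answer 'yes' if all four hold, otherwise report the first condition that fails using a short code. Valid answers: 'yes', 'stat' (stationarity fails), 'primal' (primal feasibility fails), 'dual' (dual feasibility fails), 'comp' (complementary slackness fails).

Gradient of f: grad f(x) = Q x + c = (-6, 9)
Constraint values g_i(x) = a_i^T x - b_i:
  g_1((3, -2)) = -1
  g_2((3, -2)) = 0
Stationarity residual: grad f(x) + sum_i lambda_i a_i = (0, 0)
  -> stationarity OK
Primal feasibility (all g_i <= 0): OK
Dual feasibility (all lambda_i >= 0): FAILS
Complementary slackness (lambda_i * g_i(x) = 0 for all i): OK

Verdict: the first failing condition is dual_feasibility -> dual.

dual


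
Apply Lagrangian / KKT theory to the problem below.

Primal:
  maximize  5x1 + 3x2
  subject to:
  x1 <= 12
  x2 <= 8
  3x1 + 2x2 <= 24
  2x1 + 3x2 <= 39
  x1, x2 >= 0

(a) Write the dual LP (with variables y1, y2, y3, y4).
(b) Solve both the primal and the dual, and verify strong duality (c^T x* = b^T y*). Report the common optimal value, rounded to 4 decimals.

The standard primal-dual pair for 'max c^T x s.t. A x <= b, x >= 0' is:
  Dual:  min b^T y  s.t.  A^T y >= c,  y >= 0.

So the dual LP is:
  minimize  12y1 + 8y2 + 24y3 + 39y4
  subject to:
    y1 + 3y3 + 2y4 >= 5
    y2 + 2y3 + 3y4 >= 3
    y1, y2, y3, y4 >= 0

Solving the primal: x* = (8, 0).
  primal value c^T x* = 40.
Solving the dual: y* = (0, 0, 1.6667, 0).
  dual value b^T y* = 40.
Strong duality: c^T x* = b^T y*. Confirmed.

40


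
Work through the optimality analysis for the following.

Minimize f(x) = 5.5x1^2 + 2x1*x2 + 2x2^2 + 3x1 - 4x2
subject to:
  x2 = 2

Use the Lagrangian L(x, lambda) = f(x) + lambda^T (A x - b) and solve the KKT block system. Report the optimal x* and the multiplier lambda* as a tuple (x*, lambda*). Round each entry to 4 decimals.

Form the Lagrangian:
  L(x, lambda) = (1/2) x^T Q x + c^T x + lambda^T (A x - b)
Stationarity (grad_x L = 0): Q x + c + A^T lambda = 0.
Primal feasibility: A x = b.

This gives the KKT block system:
  [ Q   A^T ] [ x     ]   [-c ]
  [ A    0  ] [ lambda ] = [ b ]

Solving the linear system:
  x*      = (-0.6364, 2)
  lambda* = (-2.7273)
  f(x*)   = -2.2273

x* = (-0.6364, 2), lambda* = (-2.7273)


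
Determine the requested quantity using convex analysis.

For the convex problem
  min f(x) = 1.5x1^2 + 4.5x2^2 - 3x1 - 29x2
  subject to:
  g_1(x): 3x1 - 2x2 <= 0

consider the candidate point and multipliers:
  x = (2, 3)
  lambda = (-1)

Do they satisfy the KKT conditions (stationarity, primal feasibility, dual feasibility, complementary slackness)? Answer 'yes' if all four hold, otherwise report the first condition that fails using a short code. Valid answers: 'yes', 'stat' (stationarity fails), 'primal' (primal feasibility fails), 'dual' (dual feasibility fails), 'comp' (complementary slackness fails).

Gradient of f: grad f(x) = Q x + c = (3, -2)
Constraint values g_i(x) = a_i^T x - b_i:
  g_1((2, 3)) = 0
Stationarity residual: grad f(x) + sum_i lambda_i a_i = (0, 0)
  -> stationarity OK
Primal feasibility (all g_i <= 0): OK
Dual feasibility (all lambda_i >= 0): FAILS
Complementary slackness (lambda_i * g_i(x) = 0 for all i): OK

Verdict: the first failing condition is dual_feasibility -> dual.

dual


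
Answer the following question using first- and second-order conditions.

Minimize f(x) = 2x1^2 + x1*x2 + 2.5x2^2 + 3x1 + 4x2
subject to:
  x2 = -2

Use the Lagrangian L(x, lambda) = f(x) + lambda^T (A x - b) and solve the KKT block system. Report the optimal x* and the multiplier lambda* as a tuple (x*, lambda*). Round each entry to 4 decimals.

Form the Lagrangian:
  L(x, lambda) = (1/2) x^T Q x + c^T x + lambda^T (A x - b)
Stationarity (grad_x L = 0): Q x + c + A^T lambda = 0.
Primal feasibility: A x = b.

This gives the KKT block system:
  [ Q   A^T ] [ x     ]   [-c ]
  [ A    0  ] [ lambda ] = [ b ]

Solving the linear system:
  x*      = (-0.25, -2)
  lambda* = (6.25)
  f(x*)   = 1.875

x* = (-0.25, -2), lambda* = (6.25)


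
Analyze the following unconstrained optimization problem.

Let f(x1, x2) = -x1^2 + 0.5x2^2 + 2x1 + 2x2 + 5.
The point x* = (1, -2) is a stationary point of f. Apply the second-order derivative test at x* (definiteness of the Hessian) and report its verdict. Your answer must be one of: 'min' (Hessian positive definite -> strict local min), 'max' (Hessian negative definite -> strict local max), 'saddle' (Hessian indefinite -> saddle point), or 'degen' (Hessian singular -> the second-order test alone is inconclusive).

Compute the Hessian H = grad^2 f:
  H = [[-2, 0], [0, 1]]
Verify stationarity: grad f(x*) = H x* + g = (0, 0).
Eigenvalues of H: -2, 1.
Eigenvalues have mixed signs, so H is indefinite -> x* is a saddle point.

saddle


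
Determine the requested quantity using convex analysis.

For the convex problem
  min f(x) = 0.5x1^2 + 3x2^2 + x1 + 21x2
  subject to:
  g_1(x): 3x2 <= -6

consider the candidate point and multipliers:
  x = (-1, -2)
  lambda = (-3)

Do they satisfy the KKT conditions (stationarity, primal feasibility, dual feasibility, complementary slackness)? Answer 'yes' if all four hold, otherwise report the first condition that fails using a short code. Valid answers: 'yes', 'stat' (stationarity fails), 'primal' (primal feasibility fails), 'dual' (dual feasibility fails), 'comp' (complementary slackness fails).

Gradient of f: grad f(x) = Q x + c = (0, 9)
Constraint values g_i(x) = a_i^T x - b_i:
  g_1((-1, -2)) = 0
Stationarity residual: grad f(x) + sum_i lambda_i a_i = (0, 0)
  -> stationarity OK
Primal feasibility (all g_i <= 0): OK
Dual feasibility (all lambda_i >= 0): FAILS
Complementary slackness (lambda_i * g_i(x) = 0 for all i): OK

Verdict: the first failing condition is dual_feasibility -> dual.

dual


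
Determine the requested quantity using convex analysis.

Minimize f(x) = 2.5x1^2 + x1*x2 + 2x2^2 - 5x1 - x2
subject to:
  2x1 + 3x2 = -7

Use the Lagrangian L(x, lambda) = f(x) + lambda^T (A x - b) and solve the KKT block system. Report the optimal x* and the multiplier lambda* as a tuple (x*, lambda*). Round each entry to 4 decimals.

Form the Lagrangian:
  L(x, lambda) = (1/2) x^T Q x + c^T x + lambda^T (A x - b)
Stationarity (grad_x L = 0): Q x + c + A^T lambda = 0.
Primal feasibility: A x = b.

This gives the KKT block system:
  [ Q   A^T ] [ x     ]   [-c ]
  [ A    0  ] [ lambda ] = [ b ]

Solving the linear system:
  x*      = (0.0816, -2.3878)
  lambda* = (3.4898)
  f(x*)   = 13.2041

x* = (0.0816, -2.3878), lambda* = (3.4898)


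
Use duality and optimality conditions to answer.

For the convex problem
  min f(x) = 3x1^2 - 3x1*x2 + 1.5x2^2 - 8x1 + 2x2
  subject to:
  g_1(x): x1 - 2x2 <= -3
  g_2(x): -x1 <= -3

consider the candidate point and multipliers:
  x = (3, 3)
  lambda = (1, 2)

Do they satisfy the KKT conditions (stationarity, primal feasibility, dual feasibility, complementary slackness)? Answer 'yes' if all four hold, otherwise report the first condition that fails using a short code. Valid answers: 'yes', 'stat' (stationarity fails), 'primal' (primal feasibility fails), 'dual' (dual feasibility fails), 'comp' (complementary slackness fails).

Gradient of f: grad f(x) = Q x + c = (1, 2)
Constraint values g_i(x) = a_i^T x - b_i:
  g_1((3, 3)) = 0
  g_2((3, 3)) = 0
Stationarity residual: grad f(x) + sum_i lambda_i a_i = (0, 0)
  -> stationarity OK
Primal feasibility (all g_i <= 0): OK
Dual feasibility (all lambda_i >= 0): OK
Complementary slackness (lambda_i * g_i(x) = 0 for all i): OK

Verdict: yes, KKT holds.

yes


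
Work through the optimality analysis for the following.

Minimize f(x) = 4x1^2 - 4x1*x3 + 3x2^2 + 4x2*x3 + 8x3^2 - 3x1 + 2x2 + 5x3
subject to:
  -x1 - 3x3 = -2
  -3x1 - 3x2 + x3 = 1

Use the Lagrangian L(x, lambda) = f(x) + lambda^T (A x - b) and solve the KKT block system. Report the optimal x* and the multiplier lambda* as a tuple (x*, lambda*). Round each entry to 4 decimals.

Form the Lagrangian:
  L(x, lambda) = (1/2) x^T Q x + c^T x + lambda^T (A x - b)
Stationarity (grad_x L = 0): Q x + c + A^T lambda = 0.
Primal feasibility: A x = b.

This gives the KKT block system:
  [ Q   A^T ] [ x     ]   [-c ]
  [ A    0  ] [ lambda ] = [ b ]

Solving the linear system:
  x*      = (0.6656, -0.8506, 0.4448)
  lambda* = (1.8701, -0.4416)
  f(x*)   = 1.3539

x* = (0.6656, -0.8506, 0.4448), lambda* = (1.8701, -0.4416)


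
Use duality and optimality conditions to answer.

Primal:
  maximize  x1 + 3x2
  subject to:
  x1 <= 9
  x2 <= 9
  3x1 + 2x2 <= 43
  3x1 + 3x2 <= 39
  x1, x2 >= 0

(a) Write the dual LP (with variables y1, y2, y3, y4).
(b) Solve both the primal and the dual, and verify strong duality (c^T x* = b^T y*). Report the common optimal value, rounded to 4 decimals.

The standard primal-dual pair for 'max c^T x s.t. A x <= b, x >= 0' is:
  Dual:  min b^T y  s.t.  A^T y >= c,  y >= 0.

So the dual LP is:
  minimize  9y1 + 9y2 + 43y3 + 39y4
  subject to:
    y1 + 3y3 + 3y4 >= 1
    y2 + 2y3 + 3y4 >= 3
    y1, y2, y3, y4 >= 0

Solving the primal: x* = (4, 9).
  primal value c^T x* = 31.
Solving the dual: y* = (0, 2, 0, 0.3333).
  dual value b^T y* = 31.
Strong duality: c^T x* = b^T y*. Confirmed.

31


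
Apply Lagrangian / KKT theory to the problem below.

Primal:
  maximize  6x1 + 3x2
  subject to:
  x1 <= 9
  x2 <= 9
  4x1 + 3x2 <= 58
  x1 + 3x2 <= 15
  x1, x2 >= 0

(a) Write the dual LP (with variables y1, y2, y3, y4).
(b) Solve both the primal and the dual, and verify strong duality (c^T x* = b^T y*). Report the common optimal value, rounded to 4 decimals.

The standard primal-dual pair for 'max c^T x s.t. A x <= b, x >= 0' is:
  Dual:  min b^T y  s.t.  A^T y >= c,  y >= 0.

So the dual LP is:
  minimize  9y1 + 9y2 + 58y3 + 15y4
  subject to:
    y1 + 4y3 + y4 >= 6
    y2 + 3y3 + 3y4 >= 3
    y1, y2, y3, y4 >= 0

Solving the primal: x* = (9, 2).
  primal value c^T x* = 60.
Solving the dual: y* = (5, 0, 0, 1).
  dual value b^T y* = 60.
Strong duality: c^T x* = b^T y*. Confirmed.

60


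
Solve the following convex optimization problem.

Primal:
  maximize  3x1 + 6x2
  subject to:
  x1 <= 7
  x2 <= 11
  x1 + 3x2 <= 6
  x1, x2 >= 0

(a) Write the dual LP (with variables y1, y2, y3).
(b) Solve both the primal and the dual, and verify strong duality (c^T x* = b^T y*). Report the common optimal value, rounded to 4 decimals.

The standard primal-dual pair for 'max c^T x s.t. A x <= b, x >= 0' is:
  Dual:  min b^T y  s.t.  A^T y >= c,  y >= 0.

So the dual LP is:
  minimize  7y1 + 11y2 + 6y3
  subject to:
    y1 + y3 >= 3
    y2 + 3y3 >= 6
    y1, y2, y3 >= 0

Solving the primal: x* = (6, 0).
  primal value c^T x* = 18.
Solving the dual: y* = (0, 0, 3).
  dual value b^T y* = 18.
Strong duality: c^T x* = b^T y*. Confirmed.

18


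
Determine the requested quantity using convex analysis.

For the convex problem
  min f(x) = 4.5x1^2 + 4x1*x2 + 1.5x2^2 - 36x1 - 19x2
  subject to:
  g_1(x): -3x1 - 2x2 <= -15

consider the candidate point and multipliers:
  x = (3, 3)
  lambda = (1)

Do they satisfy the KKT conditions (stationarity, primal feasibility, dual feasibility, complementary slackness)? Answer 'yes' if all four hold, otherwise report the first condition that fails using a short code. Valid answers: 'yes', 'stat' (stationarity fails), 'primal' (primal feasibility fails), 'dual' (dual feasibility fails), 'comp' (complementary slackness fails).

Gradient of f: grad f(x) = Q x + c = (3, 2)
Constraint values g_i(x) = a_i^T x - b_i:
  g_1((3, 3)) = 0
Stationarity residual: grad f(x) + sum_i lambda_i a_i = (0, 0)
  -> stationarity OK
Primal feasibility (all g_i <= 0): OK
Dual feasibility (all lambda_i >= 0): OK
Complementary slackness (lambda_i * g_i(x) = 0 for all i): OK

Verdict: yes, KKT holds.

yes


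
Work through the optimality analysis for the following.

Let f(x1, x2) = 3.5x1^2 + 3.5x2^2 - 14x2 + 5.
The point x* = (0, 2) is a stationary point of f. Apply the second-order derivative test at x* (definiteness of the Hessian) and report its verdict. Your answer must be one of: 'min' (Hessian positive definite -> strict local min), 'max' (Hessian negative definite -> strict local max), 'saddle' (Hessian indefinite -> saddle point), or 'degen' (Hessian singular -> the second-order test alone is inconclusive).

Compute the Hessian H = grad^2 f:
  H = [[7, 0], [0, 7]]
Verify stationarity: grad f(x*) = H x* + g = (0, 0).
Eigenvalues of H: 7, 7.
Both eigenvalues > 0, so H is positive definite -> x* is a strict local min.

min


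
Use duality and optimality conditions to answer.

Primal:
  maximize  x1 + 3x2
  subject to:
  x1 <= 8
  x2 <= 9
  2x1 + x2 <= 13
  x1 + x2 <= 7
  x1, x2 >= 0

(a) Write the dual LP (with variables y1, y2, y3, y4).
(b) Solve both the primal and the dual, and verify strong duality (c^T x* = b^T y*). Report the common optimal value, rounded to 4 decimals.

The standard primal-dual pair for 'max c^T x s.t. A x <= b, x >= 0' is:
  Dual:  min b^T y  s.t.  A^T y >= c,  y >= 0.

So the dual LP is:
  minimize  8y1 + 9y2 + 13y3 + 7y4
  subject to:
    y1 + 2y3 + y4 >= 1
    y2 + y3 + y4 >= 3
    y1, y2, y3, y4 >= 0

Solving the primal: x* = (0, 7).
  primal value c^T x* = 21.
Solving the dual: y* = (0, 0, 0, 3).
  dual value b^T y* = 21.
Strong duality: c^T x* = b^T y*. Confirmed.

21


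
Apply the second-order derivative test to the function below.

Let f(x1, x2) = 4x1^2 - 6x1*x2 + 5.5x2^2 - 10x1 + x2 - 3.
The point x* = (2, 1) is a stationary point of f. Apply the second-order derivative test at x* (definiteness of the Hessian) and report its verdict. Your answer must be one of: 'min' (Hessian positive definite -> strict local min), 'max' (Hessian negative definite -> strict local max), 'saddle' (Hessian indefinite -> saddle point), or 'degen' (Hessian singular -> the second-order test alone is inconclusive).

Compute the Hessian H = grad^2 f:
  H = [[8, -6], [-6, 11]]
Verify stationarity: grad f(x*) = H x* + g = (0, 0).
Eigenvalues of H: 3.3153, 15.6847.
Both eigenvalues > 0, so H is positive definite -> x* is a strict local min.

min


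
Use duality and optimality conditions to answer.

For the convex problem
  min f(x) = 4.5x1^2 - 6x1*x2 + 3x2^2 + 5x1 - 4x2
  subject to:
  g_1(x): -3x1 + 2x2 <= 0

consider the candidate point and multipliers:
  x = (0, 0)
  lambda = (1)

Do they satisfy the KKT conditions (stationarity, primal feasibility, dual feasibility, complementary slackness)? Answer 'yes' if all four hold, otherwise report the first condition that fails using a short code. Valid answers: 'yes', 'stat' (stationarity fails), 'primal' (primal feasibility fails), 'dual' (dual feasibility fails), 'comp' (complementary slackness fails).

Gradient of f: grad f(x) = Q x + c = (5, -4)
Constraint values g_i(x) = a_i^T x - b_i:
  g_1((0, 0)) = 0
Stationarity residual: grad f(x) + sum_i lambda_i a_i = (2, -2)
  -> stationarity FAILS
Primal feasibility (all g_i <= 0): OK
Dual feasibility (all lambda_i >= 0): OK
Complementary slackness (lambda_i * g_i(x) = 0 for all i): OK

Verdict: the first failing condition is stationarity -> stat.

stat


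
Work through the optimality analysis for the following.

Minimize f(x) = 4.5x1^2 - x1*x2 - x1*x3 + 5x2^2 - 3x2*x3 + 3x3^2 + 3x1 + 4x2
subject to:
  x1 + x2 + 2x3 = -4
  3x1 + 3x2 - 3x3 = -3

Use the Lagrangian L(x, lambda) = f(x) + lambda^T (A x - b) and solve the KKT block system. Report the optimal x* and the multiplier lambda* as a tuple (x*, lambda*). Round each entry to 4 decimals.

Form the Lagrangian:
  L(x, lambda) = (1/2) x^T Q x + c^T x + lambda^T (A x - b)
Stationarity (grad_x L = 0): Q x + c + A^T lambda = 0.
Primal feasibility: A x = b.

This gives the KKT block system:
  [ Q   A^T ] [ x     ]   [-c ]
  [ A    0  ] [ lambda ] = [ b ]

Solving the linear system:
  x*      = (-0.9048, -1.0952, -1)
  lambda* = (1.619, 0.4762)
  f(x*)   = 0.4048

x* = (-0.9048, -1.0952, -1), lambda* = (1.619, 0.4762)


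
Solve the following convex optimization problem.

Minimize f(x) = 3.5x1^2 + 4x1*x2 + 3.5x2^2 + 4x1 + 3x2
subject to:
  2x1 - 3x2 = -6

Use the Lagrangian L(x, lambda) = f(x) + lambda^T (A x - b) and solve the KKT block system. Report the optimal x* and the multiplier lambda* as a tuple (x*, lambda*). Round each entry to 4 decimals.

Form the Lagrangian:
  L(x, lambda) = (1/2) x^T Q x + c^T x + lambda^T (A x - b)
Stationarity (grad_x L = 0): Q x + c + A^T lambda = 0.
Primal feasibility: A x = b.

This gives the KKT block system:
  [ Q   A^T ] [ x     ]   [-c ]
  [ A    0  ] [ lambda ] = [ b ]

Solving the linear system:
  x*      = (-1.5108, 0.9928)
  lambda* = (1.3022)
  f(x*)   = 2.3741

x* = (-1.5108, 0.9928), lambda* = (1.3022)


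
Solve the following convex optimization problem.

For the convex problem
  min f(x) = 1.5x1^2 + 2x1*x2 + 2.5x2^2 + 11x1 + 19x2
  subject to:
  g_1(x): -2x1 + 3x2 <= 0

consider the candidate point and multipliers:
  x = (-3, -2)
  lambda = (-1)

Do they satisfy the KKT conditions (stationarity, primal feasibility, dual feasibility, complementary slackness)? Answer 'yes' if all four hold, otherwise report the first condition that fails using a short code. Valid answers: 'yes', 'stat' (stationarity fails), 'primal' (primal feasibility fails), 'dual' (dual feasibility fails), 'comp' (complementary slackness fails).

Gradient of f: grad f(x) = Q x + c = (-2, 3)
Constraint values g_i(x) = a_i^T x - b_i:
  g_1((-3, -2)) = 0
Stationarity residual: grad f(x) + sum_i lambda_i a_i = (0, 0)
  -> stationarity OK
Primal feasibility (all g_i <= 0): OK
Dual feasibility (all lambda_i >= 0): FAILS
Complementary slackness (lambda_i * g_i(x) = 0 for all i): OK

Verdict: the first failing condition is dual_feasibility -> dual.

dual


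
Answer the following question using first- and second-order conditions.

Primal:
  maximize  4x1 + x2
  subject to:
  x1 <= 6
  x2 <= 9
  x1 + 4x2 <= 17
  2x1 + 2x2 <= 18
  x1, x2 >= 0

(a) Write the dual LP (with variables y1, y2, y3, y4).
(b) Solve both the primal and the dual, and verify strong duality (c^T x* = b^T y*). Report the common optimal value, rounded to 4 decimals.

The standard primal-dual pair for 'max c^T x s.t. A x <= b, x >= 0' is:
  Dual:  min b^T y  s.t.  A^T y >= c,  y >= 0.

So the dual LP is:
  minimize  6y1 + 9y2 + 17y3 + 18y4
  subject to:
    y1 + y3 + 2y4 >= 4
    y2 + 4y3 + 2y4 >= 1
    y1, y2, y3, y4 >= 0

Solving the primal: x* = (6, 2.75).
  primal value c^T x* = 26.75.
Solving the dual: y* = (3.75, 0, 0.25, 0).
  dual value b^T y* = 26.75.
Strong duality: c^T x* = b^T y*. Confirmed.

26.75


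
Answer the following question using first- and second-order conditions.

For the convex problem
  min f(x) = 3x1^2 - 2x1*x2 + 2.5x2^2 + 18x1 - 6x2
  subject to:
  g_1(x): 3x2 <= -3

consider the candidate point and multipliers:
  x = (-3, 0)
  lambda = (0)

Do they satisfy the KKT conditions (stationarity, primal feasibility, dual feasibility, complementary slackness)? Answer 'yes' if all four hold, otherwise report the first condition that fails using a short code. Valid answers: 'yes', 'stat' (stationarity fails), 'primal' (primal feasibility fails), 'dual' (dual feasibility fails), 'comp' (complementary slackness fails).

Gradient of f: grad f(x) = Q x + c = (0, 0)
Constraint values g_i(x) = a_i^T x - b_i:
  g_1((-3, 0)) = 3
Stationarity residual: grad f(x) + sum_i lambda_i a_i = (0, 0)
  -> stationarity OK
Primal feasibility (all g_i <= 0): FAILS
Dual feasibility (all lambda_i >= 0): OK
Complementary slackness (lambda_i * g_i(x) = 0 for all i): OK

Verdict: the first failing condition is primal_feasibility -> primal.

primal


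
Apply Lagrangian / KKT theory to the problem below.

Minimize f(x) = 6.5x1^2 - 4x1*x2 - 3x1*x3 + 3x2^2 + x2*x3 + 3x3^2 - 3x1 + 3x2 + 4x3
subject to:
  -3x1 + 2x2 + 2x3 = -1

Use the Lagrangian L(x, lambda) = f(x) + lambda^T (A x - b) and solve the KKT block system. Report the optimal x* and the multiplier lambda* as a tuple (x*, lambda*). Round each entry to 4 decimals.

Form the Lagrangian:
  L(x, lambda) = (1/2) x^T Q x + c^T x + lambda^T (A x - b)
Stationarity (grad_x L = 0): Q x + c + A^T lambda = 0.
Primal feasibility: A x = b.

This gives the KKT block system:
  [ Q   A^T ] [ x     ]   [-c ]
  [ A    0  ] [ lambda ] = [ b ]

Solving the linear system:
  x*      = (-0.1241, -0.2555, -0.4307)
  lambda* = (-0.7664)
  f(x*)   = -1.4416

x* = (-0.1241, -0.2555, -0.4307), lambda* = (-0.7664)


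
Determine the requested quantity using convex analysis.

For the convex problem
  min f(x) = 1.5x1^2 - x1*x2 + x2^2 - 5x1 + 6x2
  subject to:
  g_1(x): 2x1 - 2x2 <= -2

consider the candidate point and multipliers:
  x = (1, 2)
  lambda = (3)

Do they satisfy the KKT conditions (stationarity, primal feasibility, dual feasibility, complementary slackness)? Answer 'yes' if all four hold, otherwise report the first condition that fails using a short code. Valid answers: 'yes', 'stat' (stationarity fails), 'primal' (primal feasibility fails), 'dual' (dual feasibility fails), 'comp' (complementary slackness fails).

Gradient of f: grad f(x) = Q x + c = (-4, 9)
Constraint values g_i(x) = a_i^T x - b_i:
  g_1((1, 2)) = 0
Stationarity residual: grad f(x) + sum_i lambda_i a_i = (2, 3)
  -> stationarity FAILS
Primal feasibility (all g_i <= 0): OK
Dual feasibility (all lambda_i >= 0): OK
Complementary slackness (lambda_i * g_i(x) = 0 for all i): OK

Verdict: the first failing condition is stationarity -> stat.

stat


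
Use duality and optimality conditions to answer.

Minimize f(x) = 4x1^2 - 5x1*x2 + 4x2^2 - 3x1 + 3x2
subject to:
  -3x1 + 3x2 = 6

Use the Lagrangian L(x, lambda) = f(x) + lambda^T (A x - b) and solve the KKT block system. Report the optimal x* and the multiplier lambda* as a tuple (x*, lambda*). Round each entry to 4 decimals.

Form the Lagrangian:
  L(x, lambda) = (1/2) x^T Q x + c^T x + lambda^T (A x - b)
Stationarity (grad_x L = 0): Q x + c + A^T lambda = 0.
Primal feasibility: A x = b.

This gives the KKT block system:
  [ Q   A^T ] [ x     ]   [-c ]
  [ A    0  ] [ lambda ] = [ b ]

Solving the linear system:
  x*      = (-1, 1)
  lambda* = (-5.3333)
  f(x*)   = 19

x* = (-1, 1), lambda* = (-5.3333)
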